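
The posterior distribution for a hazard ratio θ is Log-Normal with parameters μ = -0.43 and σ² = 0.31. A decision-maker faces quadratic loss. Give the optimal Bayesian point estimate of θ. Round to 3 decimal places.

0.760

Mode = exp(μ − σ²) = exp(-0.74) = 0.477.
Mean = exp(μ + σ²/2) = exp(-0.275) = 0.760.
Quadratic loss ⇒ the optimal estimator is the posterior mean.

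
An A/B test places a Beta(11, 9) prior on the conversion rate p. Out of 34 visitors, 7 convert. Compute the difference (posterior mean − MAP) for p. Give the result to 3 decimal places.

0.006

Posterior: Beta(11+7, 9+27) = Beta(18, 36).
Mode = (18−1)/(18+36−2) = 17/52 = 0.327.
Mean = 18/(18+36) = 18/54 = 0.333.
Difference = 0.333 − 0.327 = 0.006.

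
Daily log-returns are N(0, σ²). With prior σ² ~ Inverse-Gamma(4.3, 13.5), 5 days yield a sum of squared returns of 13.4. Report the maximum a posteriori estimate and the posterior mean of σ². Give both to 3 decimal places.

MAP = 2.590, posterior mean = 3.483

Posterior: Inverse-Gamma(shape = 4.3+5/2 = 6.8, scale = 13.5+13.4/2 = 20.2).
Mode = β/(α+1) = 20.2/7.8 = 2.590.
Mean = β/(α−1) = 20.2/5.8 = 3.483.
The mean is pulled above the mode by the posterior's right skew.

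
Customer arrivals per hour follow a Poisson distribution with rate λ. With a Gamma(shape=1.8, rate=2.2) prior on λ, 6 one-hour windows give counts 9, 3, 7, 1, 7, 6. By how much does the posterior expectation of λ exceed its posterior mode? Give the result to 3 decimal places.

Σ counts = 33. Posterior: Gamma(shape = 1.8+33 = 34.8, rate = 2.2+6 = 8.2).
Mode = (α−1)/β = 33.8/8.2 = 4.122.
Mean = α/β = 34.8/8.2 = 4.244.
Difference = 4.244 − 4.122 = 0.122.

0.122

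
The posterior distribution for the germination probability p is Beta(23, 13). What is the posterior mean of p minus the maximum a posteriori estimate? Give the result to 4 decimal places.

-0.0082

Mode = (23−1)/(23+13−2) = 22/34 = 0.6471.
Mean = 23/(23+13) = 23/36 = 0.6389.
Difference = 0.6389 − 0.6471 = -0.0082.
Mode > mean: the posterior has a left tail.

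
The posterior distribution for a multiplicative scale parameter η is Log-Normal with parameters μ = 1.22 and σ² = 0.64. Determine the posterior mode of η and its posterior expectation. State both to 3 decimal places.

Mode = exp(μ − σ²) = exp(0.58) = 1.786.
Mean = exp(μ + σ²/2) = exp(1.540) = 4.665.
Right-skewed posterior ⇒ mode < mean.

MAP: 1.786. Posterior mean: 4.665.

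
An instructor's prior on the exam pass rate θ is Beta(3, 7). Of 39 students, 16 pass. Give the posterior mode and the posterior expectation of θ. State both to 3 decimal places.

Posterior: Beta(3+16, 7+23) = Beta(19, 30).
Mode = (19−1)/(19+30−2) = 18/47 = 0.383.
Mean = 19/(19+30) = 19/49 = 0.388.
Mean > mode: the posterior has a right tail.

MAP = 0.383, posterior mean = 0.388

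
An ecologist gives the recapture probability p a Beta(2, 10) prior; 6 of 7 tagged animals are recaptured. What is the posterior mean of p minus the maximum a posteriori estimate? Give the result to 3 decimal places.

0.009

Posterior: Beta(2+6, 10+1) = Beta(8, 11).
Mode = (8−1)/(8+11−2) = 7/17 = 0.412.
Mean = 8/(8+11) = 8/19 = 0.421.
Difference = 0.421 − 0.412 = 0.009.
Right-skewed posterior ⇒ mode < mean.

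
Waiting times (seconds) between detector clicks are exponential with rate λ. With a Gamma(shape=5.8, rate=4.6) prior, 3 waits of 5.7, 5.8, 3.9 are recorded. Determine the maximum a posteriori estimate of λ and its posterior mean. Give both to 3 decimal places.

MAP = 0.390; posterior mean = 0.440

Σ times = 15.4. Posterior: Gamma(shape = 5.8+3 = 8.8, rate = 4.6+15.4 = 20.0).
Mode = (α−1)/β = 7.8/20.0 = 0.390.
Mean = α/β = 8.8/20.0 = 0.440.
The mean is pulled above the mode by the posterior's right skew.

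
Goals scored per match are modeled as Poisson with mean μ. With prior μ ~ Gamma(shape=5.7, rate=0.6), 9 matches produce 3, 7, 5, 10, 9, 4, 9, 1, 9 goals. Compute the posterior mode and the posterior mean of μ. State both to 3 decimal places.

MAP: 6.427. Posterior mean: 6.531.

Σ counts = 57. Posterior: Gamma(shape = 5.7+57 = 62.7, rate = 0.6+9 = 9.6).
Mode = (α−1)/β = 61.7/9.6 = 6.427.
Mean = α/β = 62.7/9.6 = 6.531.
Right-skewed posterior ⇒ mode < mean.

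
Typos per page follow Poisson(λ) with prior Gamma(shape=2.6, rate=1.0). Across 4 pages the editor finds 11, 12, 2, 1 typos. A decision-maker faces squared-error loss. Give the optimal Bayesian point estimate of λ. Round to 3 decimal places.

5.720

Σ counts = 26. Posterior: Gamma(shape = 2.6+26 = 28.6, rate = 1.0+4 = 5.0).
Mode = (α−1)/β = 27.6/5.0 = 5.520.
Mean = α/β = 28.6/5.0 = 5.720.
Squared-error loss ⇒ the optimal estimator is the posterior mean.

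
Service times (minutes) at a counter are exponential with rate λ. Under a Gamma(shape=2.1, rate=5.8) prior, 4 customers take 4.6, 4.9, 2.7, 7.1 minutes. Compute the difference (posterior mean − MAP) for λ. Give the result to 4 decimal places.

0.0398

Σ times = 19.3. Posterior: Gamma(shape = 2.1+4 = 6.1, rate = 5.8+19.3 = 25.1).
Mode = (α−1)/β = 5.1/25.1 = 0.2032.
Mean = α/β = 6.1/25.1 = 0.2430.
Difference = 0.2430 − 0.2032 = 0.0398.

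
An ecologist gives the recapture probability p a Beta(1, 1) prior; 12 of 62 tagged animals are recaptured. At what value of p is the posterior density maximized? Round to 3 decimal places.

Posterior: Beta(1+12, 1+50) = Beta(13, 51).
Mode = (13−1)/(13+51−2) = 12/62 = 0.194.
With a flat prior the MAP equals the MLE, 12/62.
Mean = 13/(13+51) = 13/64 = 0.203.
This is the posterior mode — the MAP estimate.

0.194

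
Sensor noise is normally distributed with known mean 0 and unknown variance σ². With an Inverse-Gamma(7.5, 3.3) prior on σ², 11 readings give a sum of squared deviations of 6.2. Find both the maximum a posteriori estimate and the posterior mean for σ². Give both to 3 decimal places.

Posterior: Inverse-Gamma(shape = 7.5+11/2 = 13.0, scale = 3.3+6.2/2 = 6.4).
Mode = β/(α+1) = 6.4/14.0 = 0.457.
Mean = β/(α−1) = 6.4/12.0 = 0.533.

maximum a posteriori estimate = 0.457, posterior mean = 0.533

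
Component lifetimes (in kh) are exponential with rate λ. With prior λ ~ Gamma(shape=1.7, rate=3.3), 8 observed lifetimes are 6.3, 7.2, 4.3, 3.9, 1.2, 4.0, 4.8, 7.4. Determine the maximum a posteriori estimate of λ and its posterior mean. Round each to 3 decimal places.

MAP = 0.205; posterior mean = 0.229

Σ times = 39.1. Posterior: Gamma(shape = 1.7+8 = 9.7, rate = 3.3+39.1 = 42.4).
Mode = (α−1)/β = 8.7/42.4 = 0.205.
Mean = α/β = 9.7/42.4 = 0.229.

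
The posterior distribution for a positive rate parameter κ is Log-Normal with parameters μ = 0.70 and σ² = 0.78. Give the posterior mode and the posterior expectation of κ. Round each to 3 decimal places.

MAP: 0.923. Posterior mean: 2.974.

Mode = exp(μ − σ²) = exp(-0.08) = 0.923.
Mean = exp(μ + σ²/2) = exp(1.090) = 2.974.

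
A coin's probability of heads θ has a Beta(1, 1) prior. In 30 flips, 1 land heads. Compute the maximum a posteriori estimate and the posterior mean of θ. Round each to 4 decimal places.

θ_MAP = 0.0333, E[θ|data] = 0.0625

Posterior: Beta(1+1, 1+29) = Beta(2, 30).
Mode = (2−1)/(2+30−2) = 1/30 = 0.0333.
With a flat prior the MAP equals the MLE, 1/30.
Mean = 2/(2+30) = 2/32 = 0.0625.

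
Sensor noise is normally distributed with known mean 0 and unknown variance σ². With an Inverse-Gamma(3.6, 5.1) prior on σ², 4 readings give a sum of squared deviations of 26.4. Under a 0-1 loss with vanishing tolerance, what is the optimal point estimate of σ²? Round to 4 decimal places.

Posterior: Inverse-Gamma(shape = 3.6+4/2 = 5.6, scale = 5.1+26.4/2 = 18.3).
Mode = β/(α+1) = 18.3/6.6 = 2.7727.
Mean = β/(α−1) = 18.3/4.6 = 3.9783.
This is the posterior mode — the MAP estimate.

2.7727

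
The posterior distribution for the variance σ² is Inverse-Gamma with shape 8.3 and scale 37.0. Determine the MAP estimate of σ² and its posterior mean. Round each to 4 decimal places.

MAP = 3.9785, posterior mean = 5.0685

Mode = β/(α+1) = 37.0/9.3 = 3.9785.
Mean = β/(α−1) = 37.0/7.3 = 5.0685.
Mean > mode: the posterior has a right tail.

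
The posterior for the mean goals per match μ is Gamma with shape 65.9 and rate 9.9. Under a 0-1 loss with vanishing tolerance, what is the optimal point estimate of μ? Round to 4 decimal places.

Mode = (α−1)/β = 64.9/9.9 = 6.5556.
Mean = α/β = 65.9/9.9 = 6.6566.
This is the posterior mode — the MAP estimate.

6.5556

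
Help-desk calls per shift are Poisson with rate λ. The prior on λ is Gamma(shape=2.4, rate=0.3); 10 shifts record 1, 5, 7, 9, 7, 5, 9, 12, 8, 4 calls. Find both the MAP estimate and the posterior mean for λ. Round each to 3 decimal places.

Σ counts = 67. Posterior: Gamma(shape = 2.4+67 = 69.4, rate = 0.3+10 = 10.3).
Mode = (α−1)/β = 68.4/10.3 = 6.641.
Mean = α/β = 69.4/10.3 = 6.738.

MAP = 6.641, posterior mean = 6.738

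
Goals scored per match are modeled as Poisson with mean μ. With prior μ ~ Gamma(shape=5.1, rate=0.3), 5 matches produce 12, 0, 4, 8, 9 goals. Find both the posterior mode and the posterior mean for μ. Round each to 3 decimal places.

Σ counts = 33. Posterior: Gamma(shape = 5.1+33 = 38.1, rate = 0.3+5 = 5.3).
Mode = (α−1)/β = 37.1/5.3 = 7.000.
Mean = α/β = 38.1/5.3 = 7.189.

MAP: 7.000. Posterior mean: 7.189.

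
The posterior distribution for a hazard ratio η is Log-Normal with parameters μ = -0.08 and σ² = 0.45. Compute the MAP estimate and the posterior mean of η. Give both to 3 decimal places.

Mode = exp(μ − σ²) = exp(-0.53) = 0.589.
Mean = exp(μ + σ²/2) = exp(0.145) = 1.156.
Mean > mode: the posterior has a right tail.

MAP = 0.589, posterior mean = 1.156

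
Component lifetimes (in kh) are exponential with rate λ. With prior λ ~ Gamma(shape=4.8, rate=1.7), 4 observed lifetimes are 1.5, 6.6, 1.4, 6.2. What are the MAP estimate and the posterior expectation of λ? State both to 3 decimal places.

λ_MAP = 0.448, E[λ|data] = 0.506

Σ times = 15.7. Posterior: Gamma(shape = 4.8+4 = 8.8, rate = 1.7+15.7 = 17.4).
Mode = (α−1)/β = 7.8/17.4 = 0.448.
Mean = α/β = 8.8/17.4 = 0.506.
The mean is pulled above the mode by the posterior's right skew.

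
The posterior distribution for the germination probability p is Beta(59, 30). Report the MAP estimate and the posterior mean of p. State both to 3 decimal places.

Mode = (59−1)/(59+30−2) = 58/87 = 0.667.
Mean = 59/(59+30) = 59/89 = 0.663.

p_MAP = 0.667, E[p|data] = 0.663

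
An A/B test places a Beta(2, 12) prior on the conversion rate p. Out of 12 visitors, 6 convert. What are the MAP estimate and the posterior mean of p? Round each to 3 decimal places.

Posterior: Beta(2+6, 12+6) = Beta(8, 18).
Mode = (8−1)/(8+18−2) = 7/24 = 0.292.
Mean = 8/(8+18) = 8/26 = 0.308.

p_MAP = 0.292, E[p|data] = 0.308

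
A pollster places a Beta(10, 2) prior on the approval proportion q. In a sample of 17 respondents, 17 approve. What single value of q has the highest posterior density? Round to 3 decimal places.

Posterior: Beta(10+17, 2+0) = Beta(27, 2).
Mode = (27−1)/(27+2−2) = 26/27 = 0.963.
Mean = 27/(27+2) = 27/29 = 0.931.
This is the posterior mode — the MAP estimate.

0.963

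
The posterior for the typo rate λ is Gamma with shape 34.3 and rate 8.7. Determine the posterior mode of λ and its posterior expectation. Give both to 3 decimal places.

Mode = (α−1)/β = 33.3/8.7 = 3.828.
Mean = α/β = 34.3/8.7 = 3.943.
The mean is pulled above the mode by the posterior's right skew.

λ_MAP = 3.828, E[λ|data] = 3.943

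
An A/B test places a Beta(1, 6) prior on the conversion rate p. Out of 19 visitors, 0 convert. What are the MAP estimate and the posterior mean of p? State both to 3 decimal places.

Posterior: Beta(1+0, 6+19) = Beta(1, 25).
Since α = 1 ≤ 1 and β > 1, the Beta density is monotone decreasing on [0,1]; the mode is at 0.
Mean = 1/(1+25) = 0.038.

MAP = 0.000; posterior mean = 0.038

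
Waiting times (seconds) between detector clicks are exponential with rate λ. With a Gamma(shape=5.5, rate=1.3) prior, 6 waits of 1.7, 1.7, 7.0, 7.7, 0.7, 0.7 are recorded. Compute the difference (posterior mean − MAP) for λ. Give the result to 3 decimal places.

Σ times = 19.5. Posterior: Gamma(shape = 5.5+6 = 11.5, rate = 1.3+19.5 = 20.8).
Mode = (α−1)/β = 10.5/20.8 = 0.505.
Mean = α/β = 11.5/20.8 = 0.553.
Difference = 0.553 − 0.505 = 0.048.
Right-skewed posterior ⇒ mode < mean.

0.048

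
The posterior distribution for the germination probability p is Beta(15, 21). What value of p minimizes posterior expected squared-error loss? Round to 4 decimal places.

0.4167

Mode = (15−1)/(15+21−2) = 14/34 = 0.4118.
Mean = 15/(15+21) = 15/36 = 0.4167.
Squared-error loss ⇒ the optimal estimator is the posterior mean.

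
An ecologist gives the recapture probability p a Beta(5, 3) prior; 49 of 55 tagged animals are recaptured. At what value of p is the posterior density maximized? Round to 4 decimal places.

Posterior: Beta(5+49, 3+6) = Beta(54, 9).
Mode = (54−1)/(54+9−2) = 53/61 = 0.8689.
Mean = 54/(54+9) = 54/63 = 0.8571.
This is the posterior mode — the MAP estimate.

0.8689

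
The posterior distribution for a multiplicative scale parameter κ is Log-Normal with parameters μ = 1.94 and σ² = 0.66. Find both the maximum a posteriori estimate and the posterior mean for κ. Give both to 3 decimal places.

MAP: 3.597. Posterior mean: 9.679.

Mode = exp(μ − σ²) = exp(1.28) = 3.597.
Mean = exp(μ + σ²/2) = exp(2.270) = 9.679.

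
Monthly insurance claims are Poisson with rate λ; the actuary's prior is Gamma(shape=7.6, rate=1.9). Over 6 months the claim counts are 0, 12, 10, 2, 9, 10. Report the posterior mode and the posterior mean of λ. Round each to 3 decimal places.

Σ counts = 43. Posterior: Gamma(shape = 7.6+43 = 50.6, rate = 1.9+6 = 7.9).
Mode = (α−1)/β = 49.6/7.9 = 6.278.
Mean = α/β = 50.6/7.9 = 6.405.
The mean is pulled above the mode by the posterior's right skew.

λ_MAP = 6.278, E[λ|data] = 6.405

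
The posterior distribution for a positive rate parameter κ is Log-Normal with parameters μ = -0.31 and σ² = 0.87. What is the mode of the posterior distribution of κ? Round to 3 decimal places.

Mode = exp(μ − σ²) = exp(-1.18) = 0.307.
Mean = exp(μ + σ²/2) = exp(0.125) = 1.133.
This is the posterior mode — the MAP estimate.

0.307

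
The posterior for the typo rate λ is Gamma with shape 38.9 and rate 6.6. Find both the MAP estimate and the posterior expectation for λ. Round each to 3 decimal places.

Mode = (α−1)/β = 37.9/6.6 = 5.742.
Mean = α/β = 38.9/6.6 = 5.894.

λ_MAP = 5.742, E[λ|data] = 5.894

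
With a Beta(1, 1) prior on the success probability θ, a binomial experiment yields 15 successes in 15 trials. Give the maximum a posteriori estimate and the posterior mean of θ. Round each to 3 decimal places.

Posterior: Beta(1+15, 1+0) = Beta(16, 1).
Since β = 1 ≤ 1 and α > 1, the Beta density is monotone increasing on [0,1]; the mode is at 1.
Mean = 16/(16+1) = 0.941.

θ_MAP = 1.000, E[θ|data] = 0.941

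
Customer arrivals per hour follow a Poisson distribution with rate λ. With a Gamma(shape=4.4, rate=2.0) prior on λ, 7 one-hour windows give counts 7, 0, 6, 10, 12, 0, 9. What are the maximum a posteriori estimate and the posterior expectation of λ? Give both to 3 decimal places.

Σ counts = 44. Posterior: Gamma(shape = 4.4+44 = 48.4, rate = 2.0+7 = 9.0).
Mode = (α−1)/β = 47.4/9.0 = 5.267.
Mean = α/β = 48.4/9.0 = 5.378.

maximum a posteriori estimate = 5.267, posterior expectation = 5.378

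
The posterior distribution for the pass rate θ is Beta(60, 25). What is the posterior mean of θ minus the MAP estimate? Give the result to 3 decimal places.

-0.005

Mode = (60−1)/(60+25−2) = 59/83 = 0.711.
Mean = 60/(60+25) = 60/85 = 0.706.
Difference = 0.706 − 0.711 = -0.005.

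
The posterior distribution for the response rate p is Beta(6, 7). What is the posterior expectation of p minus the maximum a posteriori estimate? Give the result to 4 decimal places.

0.0070

Mode = (6−1)/(6+7−2) = 5/11 = 0.4545.
Mean = 6/(6+7) = 6/13 = 0.4615.
Difference = 0.4615 − 0.4545 = 0.0070.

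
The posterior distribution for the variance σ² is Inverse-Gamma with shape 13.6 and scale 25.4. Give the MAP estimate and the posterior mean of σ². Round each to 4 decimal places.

Mode = β/(α+1) = 25.4/14.6 = 1.7397.
Mean = β/(α−1) = 25.4/12.6 = 2.0159.

MAP: 1.7397. Posterior mean: 2.0159.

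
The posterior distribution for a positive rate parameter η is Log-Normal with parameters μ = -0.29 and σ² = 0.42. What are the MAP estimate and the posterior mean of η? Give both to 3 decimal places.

MAP = 0.492; posterior mean = 0.923

Mode = exp(μ − σ²) = exp(-0.71) = 0.492.
Mean = exp(μ + σ²/2) = exp(-0.080) = 0.923.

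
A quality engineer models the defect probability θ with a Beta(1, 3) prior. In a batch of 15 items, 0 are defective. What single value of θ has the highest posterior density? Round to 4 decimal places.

0.0000

Posterior: Beta(1+0, 3+15) = Beta(1, 18).
Since α = 1 ≤ 1 and β > 1, the Beta density is monotone decreasing on [0,1]; the mode is at 0.
Mean = 1/(1+18) = 0.0526.
This is the posterior mode — the MAP estimate.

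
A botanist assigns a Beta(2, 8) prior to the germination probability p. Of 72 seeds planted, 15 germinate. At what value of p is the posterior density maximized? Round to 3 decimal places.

0.200

Posterior: Beta(2+15, 8+57) = Beta(17, 65).
Mode = (17−1)/(17+65−2) = 16/80 = 0.200.
Mean = 17/(17+65) = 17/82 = 0.207.
This is the posterior mode — the MAP estimate.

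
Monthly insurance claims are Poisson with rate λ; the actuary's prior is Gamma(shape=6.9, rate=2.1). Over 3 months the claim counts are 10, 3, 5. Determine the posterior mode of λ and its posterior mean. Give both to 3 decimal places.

Σ counts = 18. Posterior: Gamma(shape = 6.9+18 = 24.9, rate = 2.1+3 = 5.1).
Mode = (α−1)/β = 23.9/5.1 = 4.686.
Mean = α/β = 24.9/5.1 = 4.882.
Right-skewed posterior ⇒ mode < mean.

MAP: 4.686. Posterior mean: 4.882.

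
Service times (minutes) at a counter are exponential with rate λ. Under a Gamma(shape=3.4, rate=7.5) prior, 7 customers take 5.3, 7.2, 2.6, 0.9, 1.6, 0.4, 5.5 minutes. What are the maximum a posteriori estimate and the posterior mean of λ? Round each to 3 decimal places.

Σ times = 23.5. Posterior: Gamma(shape = 3.4+7 = 10.4, rate = 7.5+23.5 = 31.0).
Mode = (α−1)/β = 9.4/31.0 = 0.303.
Mean = α/β = 10.4/31.0 = 0.335.

MAP: 0.303. Posterior mean: 0.335.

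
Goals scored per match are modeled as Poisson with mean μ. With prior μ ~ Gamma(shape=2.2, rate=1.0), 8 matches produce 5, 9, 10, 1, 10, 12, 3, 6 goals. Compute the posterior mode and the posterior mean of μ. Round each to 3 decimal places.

MAP = 6.356, posterior mean = 6.467

Σ counts = 56. Posterior: Gamma(shape = 2.2+56 = 58.2, rate = 1.0+8 = 9.0).
Mode = (α−1)/β = 57.2/9.0 = 6.356.
Mean = α/β = 58.2/9.0 = 6.467.
Mean > mode: the posterior has a right tail.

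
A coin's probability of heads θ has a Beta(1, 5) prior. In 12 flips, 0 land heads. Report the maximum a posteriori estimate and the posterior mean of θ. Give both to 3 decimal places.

MAP = 0.000; posterior mean = 0.056

Posterior: Beta(1+0, 5+12) = Beta(1, 17).
Since α = 1 ≤ 1 and β > 1, the Beta density is monotone decreasing on [0,1]; the mode is at 0.
Mean = 1/(1+17) = 0.056.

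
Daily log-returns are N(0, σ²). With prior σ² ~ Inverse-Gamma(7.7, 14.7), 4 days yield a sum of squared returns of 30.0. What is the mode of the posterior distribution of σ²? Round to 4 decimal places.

2.7757

Posterior: Inverse-Gamma(shape = 7.7+4/2 = 9.7, scale = 14.7+30.0/2 = 29.7).
Mode = β/(α+1) = 29.7/10.7 = 2.7757.
Mean = β/(α−1) = 29.7/8.7 = 3.4138.
This is the posterior mode — the MAP estimate.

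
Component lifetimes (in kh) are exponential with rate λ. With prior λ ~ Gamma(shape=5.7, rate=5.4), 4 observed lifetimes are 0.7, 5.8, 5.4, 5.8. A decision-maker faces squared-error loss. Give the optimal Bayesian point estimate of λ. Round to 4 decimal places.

Σ times = 17.7. Posterior: Gamma(shape = 5.7+4 = 9.7, rate = 5.4+17.7 = 23.1).
Mode = (α−1)/β = 8.7/23.1 = 0.3766.
Mean = α/β = 9.7/23.1 = 0.4199.
Squared-error loss ⇒ the optimal estimator is the posterior mean.

0.4199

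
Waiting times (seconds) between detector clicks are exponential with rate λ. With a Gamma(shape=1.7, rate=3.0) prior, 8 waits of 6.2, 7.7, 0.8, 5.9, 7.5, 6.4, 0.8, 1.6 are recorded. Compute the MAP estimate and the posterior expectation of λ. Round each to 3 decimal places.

λ_MAP = 0.218, E[λ|data] = 0.243

Σ times = 36.9. Posterior: Gamma(shape = 1.7+8 = 9.7, rate = 3.0+36.9 = 39.9).
Mode = (α−1)/β = 8.7/39.9 = 0.218.
Mean = α/β = 9.7/39.9 = 0.243.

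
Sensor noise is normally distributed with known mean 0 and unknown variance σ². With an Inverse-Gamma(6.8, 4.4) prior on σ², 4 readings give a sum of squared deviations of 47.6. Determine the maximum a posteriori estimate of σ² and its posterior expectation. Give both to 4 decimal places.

MAP: 2.8776. Posterior mean: 3.6154.

Posterior: Inverse-Gamma(shape = 6.8+4/2 = 8.8, scale = 4.4+47.6/2 = 28.2).
Mode = β/(α+1) = 28.2/9.8 = 2.8776.
Mean = β/(α−1) = 28.2/7.8 = 3.6154.
Right-skewed posterior ⇒ mode < mean.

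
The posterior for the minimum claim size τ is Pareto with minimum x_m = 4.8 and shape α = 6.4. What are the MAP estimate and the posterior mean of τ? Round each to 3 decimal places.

The Pareto density is strictly decreasing on [x_m, ∞), so the mode is x_m = 4.800.
Mean = α·x_m/(α−1) = 6.4·4.8/5.4 = 5.689.
Right-skewed posterior ⇒ mode < mean.

τ_MAP = 4.800, E[τ|data] = 5.689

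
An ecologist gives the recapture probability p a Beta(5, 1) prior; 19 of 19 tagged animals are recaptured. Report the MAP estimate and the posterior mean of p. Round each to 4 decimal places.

Posterior: Beta(5+19, 1+0) = Beta(24, 1).
Since β = 1 ≤ 1 and α > 1, the Beta density is monotone increasing on [0,1]; the mode is at 1.
Mean = 24/(24+1) = 0.9600.

MAP = 1.0000, posterior mean = 0.9600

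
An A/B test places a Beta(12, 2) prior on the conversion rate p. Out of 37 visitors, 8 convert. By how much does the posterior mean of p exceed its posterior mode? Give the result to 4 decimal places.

0.0044

Posterior: Beta(12+8, 2+29) = Beta(20, 31).
Mode = (20−1)/(20+31−2) = 19/49 = 0.3878.
Mean = 20/(20+31) = 20/51 = 0.3922.
Difference = 0.3922 − 0.3878 = 0.0044.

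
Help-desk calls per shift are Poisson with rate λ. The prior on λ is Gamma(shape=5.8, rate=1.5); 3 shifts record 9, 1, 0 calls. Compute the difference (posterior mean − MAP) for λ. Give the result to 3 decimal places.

Σ counts = 10. Posterior: Gamma(shape = 5.8+10 = 15.8, rate = 1.5+3 = 4.5).
Mode = (α−1)/β = 14.8/4.5 = 3.289.
Mean = α/β = 15.8/4.5 = 3.511.
Difference = 3.511 − 3.289 = 0.222.

0.222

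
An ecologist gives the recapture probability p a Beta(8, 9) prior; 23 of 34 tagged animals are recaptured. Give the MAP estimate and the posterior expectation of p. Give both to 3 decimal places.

Posterior: Beta(8+23, 9+11) = Beta(31, 20).
Mode = (31−1)/(31+20−2) = 30/49 = 0.612.
Mean = 31/(31+20) = 31/51 = 0.608.

MAP = 0.612; posterior mean = 0.608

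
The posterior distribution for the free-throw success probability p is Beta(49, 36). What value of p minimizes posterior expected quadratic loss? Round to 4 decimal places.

Mode = (49−1)/(49+36−2) = 48/83 = 0.5783.
Mean = 49/(49+36) = 49/85 = 0.5765.
Quadratic loss ⇒ the optimal estimator is the posterior mean.

0.5765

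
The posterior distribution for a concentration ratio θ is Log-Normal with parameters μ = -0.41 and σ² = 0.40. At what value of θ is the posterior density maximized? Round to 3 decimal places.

0.445

Mode = exp(μ − σ²) = exp(-0.81) = 0.445.
Mean = exp(μ + σ²/2) = exp(-0.210) = 0.811.
This is the posterior mode — the MAP estimate.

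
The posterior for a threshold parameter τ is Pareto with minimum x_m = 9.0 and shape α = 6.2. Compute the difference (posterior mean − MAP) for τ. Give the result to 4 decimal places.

The Pareto density is strictly decreasing on [x_m, ∞), so the mode is x_m = 9.0000.
Mean = α·x_m/(α−1) = 6.2·9.0/5.2 = 10.7308.
Difference = 10.7308 − 9.0000 = 1.7308.

1.7308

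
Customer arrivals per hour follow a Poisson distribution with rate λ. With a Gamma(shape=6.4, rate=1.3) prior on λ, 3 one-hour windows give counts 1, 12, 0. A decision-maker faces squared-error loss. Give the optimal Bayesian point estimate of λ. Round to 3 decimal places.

Σ counts = 13. Posterior: Gamma(shape = 6.4+13 = 19.4, rate = 1.3+3 = 4.3).
Mode = (α−1)/β = 18.4/4.3 = 4.279.
Mean = α/β = 19.4/4.3 = 4.512.
Squared-error loss ⇒ the optimal estimator is the posterior mean.

4.512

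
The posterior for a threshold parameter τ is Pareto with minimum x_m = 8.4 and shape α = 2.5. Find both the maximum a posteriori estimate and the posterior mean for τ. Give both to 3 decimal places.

The Pareto density is strictly decreasing on [x_m, ∞), so the mode is x_m = 8.400.
Mean = α·x_m/(α−1) = 2.5·8.4/1.5 = 14.000.
Right-skewed posterior ⇒ mode < mean.

MAP = 8.400, posterior mean = 14.000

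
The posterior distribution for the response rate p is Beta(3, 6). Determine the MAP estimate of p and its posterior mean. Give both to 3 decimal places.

Mode = (3−1)/(3+6−2) = 2/7 = 0.286.
Mean = 3/(3+6) = 3/9 = 0.333.
The mean is pulled above the mode by the posterior's right skew.

MAP = 0.286, posterior mean = 0.333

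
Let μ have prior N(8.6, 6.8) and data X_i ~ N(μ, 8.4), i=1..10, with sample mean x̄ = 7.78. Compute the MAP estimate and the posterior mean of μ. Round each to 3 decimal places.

Posterior for μ is Normal. Precision-weighted mean: (1/6.8·8.6 + 10/8.4·7.78) / (1/6.8 + 10/8.4) = 7.870.
A Normal posterior is symmetric, so mode = mean.

MAP = 7.870; posterior mean = 7.870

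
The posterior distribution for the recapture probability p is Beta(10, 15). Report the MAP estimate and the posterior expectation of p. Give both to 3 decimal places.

MAP: 0.391. Posterior mean: 0.400.

Mode = (10−1)/(10+15−2) = 9/23 = 0.391.
Mean = 10/(10+15) = 10/25 = 0.400.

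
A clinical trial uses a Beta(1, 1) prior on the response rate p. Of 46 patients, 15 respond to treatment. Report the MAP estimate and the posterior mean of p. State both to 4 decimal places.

Posterior: Beta(1+15, 1+31) = Beta(16, 32).
Mode = (16−1)/(16+32−2) = 15/46 = 0.3261.
Mean = 16/(16+32) = 16/48 = 0.3333.
Mean > mode: the posterior has a right tail.

MAP estimate = 0.3261, posterior mean = 0.3333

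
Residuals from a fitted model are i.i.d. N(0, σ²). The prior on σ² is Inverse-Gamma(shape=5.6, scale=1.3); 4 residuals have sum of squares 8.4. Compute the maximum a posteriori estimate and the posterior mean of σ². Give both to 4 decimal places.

Posterior: Inverse-Gamma(shape = 5.6+4/2 = 7.6, scale = 1.3+8.4/2 = 5.5).
Mode = β/(α+1) = 5.5/8.6 = 0.6395.
Mean = β/(α−1) = 5.5/6.6 = 0.8333.
The mean is pulled above the mode by the posterior's right skew.

MAP: 0.6395. Posterior mean: 0.8333.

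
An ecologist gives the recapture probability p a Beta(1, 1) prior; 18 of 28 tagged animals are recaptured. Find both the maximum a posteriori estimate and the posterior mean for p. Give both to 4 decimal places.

p_MAP = 0.6429, E[p|data] = 0.6333

Posterior: Beta(1+18, 1+10) = Beta(19, 11).
Mode = (19−1)/(19+11−2) = 18/28 = 0.6429.
With a flat prior the MAP equals the MLE, 18/28.
Mean = 19/(19+11) = 19/30 = 0.6333.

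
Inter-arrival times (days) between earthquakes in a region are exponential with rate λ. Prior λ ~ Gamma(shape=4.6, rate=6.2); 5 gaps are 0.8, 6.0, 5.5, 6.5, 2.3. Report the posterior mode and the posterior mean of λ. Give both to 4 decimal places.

Σ times = 21.1. Posterior: Gamma(shape = 4.6+5 = 9.6, rate = 6.2+21.1 = 27.3).
Mode = (α−1)/β = 8.6/27.3 = 0.3150.
Mean = α/β = 9.6/27.3 = 0.3516.
Mean > mode: the posterior has a right tail.

λ_MAP = 0.3150, E[λ|data] = 0.3516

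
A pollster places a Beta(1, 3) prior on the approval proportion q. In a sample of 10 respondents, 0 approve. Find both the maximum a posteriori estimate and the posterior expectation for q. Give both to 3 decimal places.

Posterior: Beta(1+0, 3+10) = Beta(1, 13).
Since α = 1 ≤ 1 and β > 1, the Beta density is monotone decreasing on [0,1]; the mode is at 0.
Mean = 1/(1+13) = 0.071.

MAP: 0.000. Posterior mean: 0.071.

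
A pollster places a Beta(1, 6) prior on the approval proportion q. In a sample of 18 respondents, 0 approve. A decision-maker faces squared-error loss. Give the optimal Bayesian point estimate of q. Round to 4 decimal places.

0.0400

Posterior: Beta(1+0, 6+18) = Beta(1, 24).
Since α = 1 ≤ 1 and β > 1, the Beta density is monotone decreasing on [0,1]; the mode is at 0.
Mean = 1/(1+24) = 0.0400.
Squared-error loss ⇒ the optimal estimator is the posterior mean.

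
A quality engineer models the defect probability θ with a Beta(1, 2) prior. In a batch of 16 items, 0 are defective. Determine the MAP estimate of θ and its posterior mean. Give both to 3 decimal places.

Posterior: Beta(1+0, 2+16) = Beta(1, 18).
Since α = 1 ≤ 1 and β > 1, the Beta density is monotone decreasing on [0,1]; the mode is at 0.
Mean = 1/(1+18) = 0.053.

MAP: 0.000. Posterior mean: 0.053.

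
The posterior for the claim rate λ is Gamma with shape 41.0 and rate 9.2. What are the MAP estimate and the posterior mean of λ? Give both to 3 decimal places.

MAP estimate = 4.348, posterior mean = 4.457

Mode = (α−1)/β = 40.0/9.2 = 4.348.
Mean = α/β = 41.0/9.2 = 4.457.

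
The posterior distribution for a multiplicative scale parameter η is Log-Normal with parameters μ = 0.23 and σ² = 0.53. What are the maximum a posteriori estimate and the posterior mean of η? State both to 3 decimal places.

Mode = exp(μ − σ²) = exp(-0.30) = 0.741.
Mean = exp(μ + σ²/2) = exp(0.495) = 1.640.

MAP = 0.741; posterior mean = 1.640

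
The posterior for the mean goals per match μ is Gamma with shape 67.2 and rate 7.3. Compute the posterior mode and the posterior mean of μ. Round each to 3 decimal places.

μ_MAP = 9.068, E[μ|data] = 9.205

Mode = (α−1)/β = 66.2/7.3 = 9.068.
Mean = α/β = 67.2/7.3 = 9.205.
The mean is pulled above the mode by the posterior's right skew.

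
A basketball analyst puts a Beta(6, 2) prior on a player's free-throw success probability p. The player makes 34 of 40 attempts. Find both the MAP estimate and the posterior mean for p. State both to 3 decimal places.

MAP: 0.848. Posterior mean: 0.833.

Posterior: Beta(6+34, 2+6) = Beta(40, 8).
Mode = (40−1)/(40+8−2) = 39/46 = 0.848.
Mean = 40/(40+8) = 40/48 = 0.833.
The mean is pulled below the mode by the posterior's left skew.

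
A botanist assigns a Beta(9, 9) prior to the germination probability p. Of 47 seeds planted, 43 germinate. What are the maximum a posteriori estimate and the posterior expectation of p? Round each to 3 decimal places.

MAP = 0.810, posterior mean = 0.800

Posterior: Beta(9+43, 9+4) = Beta(52, 13).
Mode = (52−1)/(52+13−2) = 51/63 = 0.810.
Mean = 52/(52+13) = 52/65 = 0.800.
Mode > mean: the posterior has a left tail.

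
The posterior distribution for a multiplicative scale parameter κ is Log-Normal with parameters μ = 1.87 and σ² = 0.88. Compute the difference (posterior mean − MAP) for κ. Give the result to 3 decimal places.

Mode = exp(μ − σ²) = exp(0.99) = 2.691.
Mean = exp(μ + σ²/2) = exp(2.310) = 10.074.
Difference = 10.074 − 2.691 = 7.383.
Mean > mode: the posterior has a right tail.

7.383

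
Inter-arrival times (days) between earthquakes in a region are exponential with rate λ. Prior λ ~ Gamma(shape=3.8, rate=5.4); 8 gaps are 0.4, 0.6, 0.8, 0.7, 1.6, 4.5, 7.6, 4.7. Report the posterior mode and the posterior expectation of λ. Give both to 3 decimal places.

Σ times = 20.9. Posterior: Gamma(shape = 3.8+8 = 11.8, rate = 5.4+20.9 = 26.3).
Mode = (α−1)/β = 10.8/26.3 = 0.411.
Mean = α/β = 11.8/26.3 = 0.449.
Right-skewed posterior ⇒ mode < mean.

MAP: 0.411. Posterior mean: 0.449.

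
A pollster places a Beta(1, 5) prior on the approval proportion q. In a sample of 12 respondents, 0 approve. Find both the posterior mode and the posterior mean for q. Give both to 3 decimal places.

Posterior: Beta(1+0, 5+12) = Beta(1, 17).
Since α = 1 ≤ 1 and β > 1, the Beta density is monotone decreasing on [0,1]; the mode is at 0.
Mean = 1/(1+17) = 0.056.

MAP = 0.000, posterior mean = 0.056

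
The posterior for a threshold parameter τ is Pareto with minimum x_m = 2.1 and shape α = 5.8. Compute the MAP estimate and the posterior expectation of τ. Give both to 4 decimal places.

MAP = 2.1000, posterior mean = 2.5375

The Pareto density is strictly decreasing on [x_m, ∞), so the mode is x_m = 2.1000.
Mean = α·x_m/(α−1) = 5.8·2.1/4.8 = 2.5375.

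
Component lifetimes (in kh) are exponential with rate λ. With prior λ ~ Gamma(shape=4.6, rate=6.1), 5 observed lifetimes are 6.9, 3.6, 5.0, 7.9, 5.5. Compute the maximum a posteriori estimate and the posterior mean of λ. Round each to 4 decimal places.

MAP = 0.2457, posterior mean = 0.2743

Σ times = 28.9. Posterior: Gamma(shape = 4.6+5 = 9.6, rate = 6.1+28.9 = 35.0).
Mode = (α−1)/β = 8.6/35.0 = 0.2457.
Mean = α/β = 9.6/35.0 = 0.2743.
Right-skewed posterior ⇒ mode < mean.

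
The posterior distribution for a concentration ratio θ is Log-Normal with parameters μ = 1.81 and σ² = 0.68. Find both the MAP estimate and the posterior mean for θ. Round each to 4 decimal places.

MAP = 3.0957, posterior mean = 8.5849

Mode = exp(μ − σ²) = exp(1.13) = 3.0957.
Mean = exp(μ + σ²/2) = exp(2.150) = 8.5849.
The mean is pulled above the mode by the posterior's right skew.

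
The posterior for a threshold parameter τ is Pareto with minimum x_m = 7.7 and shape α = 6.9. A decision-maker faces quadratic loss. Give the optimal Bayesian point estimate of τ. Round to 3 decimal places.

9.005

The Pareto density is strictly decreasing on [x_m, ∞), so the mode is x_m = 7.700.
Mean = α·x_m/(α−1) = 6.9·7.7/5.9 = 9.005.
Quadratic loss ⇒ the optimal estimator is the posterior mean.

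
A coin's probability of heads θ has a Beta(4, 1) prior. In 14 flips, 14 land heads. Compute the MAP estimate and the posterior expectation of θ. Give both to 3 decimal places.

MAP: 1.000. Posterior mean: 0.947.

Posterior: Beta(4+14, 1+0) = Beta(18, 1).
Since β = 1 ≤ 1 and α > 1, the Beta density is monotone increasing on [0,1]; the mode is at 1.
Mean = 18/(18+1) = 0.947.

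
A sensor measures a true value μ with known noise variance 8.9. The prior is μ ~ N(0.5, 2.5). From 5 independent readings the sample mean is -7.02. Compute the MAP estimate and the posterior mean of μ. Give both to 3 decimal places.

Posterior for μ is Normal. Precision-weighted mean: (1/2.5·0.5 + 5/8.9·-7.02) / (1/2.5 + 5/8.9) = -3.893.
A Normal posterior is symmetric, so mode = mean.

μ_MAP = -3.893, E[μ|data] = -3.893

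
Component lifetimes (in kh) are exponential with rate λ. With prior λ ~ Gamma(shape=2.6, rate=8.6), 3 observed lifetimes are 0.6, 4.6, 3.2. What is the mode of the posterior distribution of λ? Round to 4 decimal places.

0.2706

Σ times = 8.4. Posterior: Gamma(shape = 2.6+3 = 5.6, rate = 8.6+8.4 = 17.0).
Mode = (α−1)/β = 4.6/17.0 = 0.2706.
Mean = α/β = 5.6/17.0 = 0.3294.
This is the posterior mode — the MAP estimate.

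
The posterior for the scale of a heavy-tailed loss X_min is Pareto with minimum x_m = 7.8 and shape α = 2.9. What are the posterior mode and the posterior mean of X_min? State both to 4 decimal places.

The Pareto density is strictly decreasing on [x_m, ∞), so the mode is x_m = 7.8000.
Mean = α·x_m/(α−1) = 2.9·7.8/1.9 = 11.9053.

MAP = 7.8000; posterior mean = 11.9053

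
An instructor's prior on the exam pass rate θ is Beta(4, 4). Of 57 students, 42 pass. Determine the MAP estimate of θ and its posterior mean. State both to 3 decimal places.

θ_MAP = 0.714, E[θ|data] = 0.708

Posterior: Beta(4+42, 4+15) = Beta(46, 19).
Mode = (46−1)/(46+19−2) = 45/63 = 0.714.
Mean = 46/(46+19) = 46/65 = 0.708.
Left-skewed posterior ⇒ mean < mode.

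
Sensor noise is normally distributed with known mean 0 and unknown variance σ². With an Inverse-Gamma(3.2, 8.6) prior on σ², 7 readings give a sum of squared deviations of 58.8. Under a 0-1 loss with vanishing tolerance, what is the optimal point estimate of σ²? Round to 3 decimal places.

Posterior: Inverse-Gamma(shape = 3.2+7/2 = 6.7, scale = 8.6+58.8/2 = 38.0).
Mode = β/(α+1) = 38.0/7.7 = 4.935.
Mean = β/(α−1) = 38.0/5.7 = 6.667.
This is the posterior mode — the MAP estimate.

4.935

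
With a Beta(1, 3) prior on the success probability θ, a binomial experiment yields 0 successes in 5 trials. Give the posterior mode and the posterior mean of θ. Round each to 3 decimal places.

θ_MAP = 0.000, E[θ|data] = 0.111

Posterior: Beta(1+0, 3+5) = Beta(1, 8).
Since α = 1 ≤ 1 and β > 1, the Beta density is monotone decreasing on [0,1]; the mode is at 0.
Mean = 1/(1+8) = 0.111.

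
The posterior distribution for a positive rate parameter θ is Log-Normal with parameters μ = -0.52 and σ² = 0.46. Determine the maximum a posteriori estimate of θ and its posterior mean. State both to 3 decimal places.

θ_MAP = 0.375, E[θ|data] = 0.748

Mode = exp(μ − σ²) = exp(-0.98) = 0.375.
Mean = exp(μ + σ²/2) = exp(-0.290) = 0.748.
Right-skewed posterior ⇒ mode < mean.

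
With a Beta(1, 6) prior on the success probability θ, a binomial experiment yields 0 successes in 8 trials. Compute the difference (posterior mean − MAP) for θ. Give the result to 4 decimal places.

Posterior: Beta(1+0, 6+8) = Beta(1, 14).
Since α = 1 ≤ 1 and β > 1, the Beta density is monotone decreasing on [0,1]; the mode is at 0.
Mean = 1/(1+14) = 0.0667.
Difference = 0.0667 − 0.0000 = 0.0667.
Mean > mode: the posterior has a right tail.

0.0667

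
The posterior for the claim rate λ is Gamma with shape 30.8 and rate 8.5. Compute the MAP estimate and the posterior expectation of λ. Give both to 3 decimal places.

MAP = 3.506, posterior mean = 3.624

Mode = (α−1)/β = 29.8/8.5 = 3.506.
Mean = α/β = 30.8/8.5 = 3.624.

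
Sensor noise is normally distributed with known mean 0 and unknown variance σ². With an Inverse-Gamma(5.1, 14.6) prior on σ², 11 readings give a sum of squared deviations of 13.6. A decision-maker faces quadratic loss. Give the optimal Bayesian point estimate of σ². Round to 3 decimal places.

Posterior: Inverse-Gamma(shape = 5.1+11/2 = 10.6, scale = 14.6+13.6/2 = 21.4).
Mode = β/(α+1) = 21.4/11.6 = 1.845.
Mean = β/(α−1) = 21.4/9.6 = 2.229.
Quadratic loss ⇒ the optimal estimator is the posterior mean.

2.229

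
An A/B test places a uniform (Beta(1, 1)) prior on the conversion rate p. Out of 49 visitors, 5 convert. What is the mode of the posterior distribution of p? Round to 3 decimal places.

Posterior: Beta(1+5, 1+44) = Beta(6, 45).
Mode = (6−1)/(6+45−2) = 5/49 = 0.102.
Mean = 6/(6+45) = 6/51 = 0.118.
This is the posterior mode — the MAP estimate.

0.102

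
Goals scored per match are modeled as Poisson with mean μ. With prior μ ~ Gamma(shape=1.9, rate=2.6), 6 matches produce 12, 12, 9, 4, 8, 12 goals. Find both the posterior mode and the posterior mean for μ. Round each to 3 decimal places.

Σ counts = 57. Posterior: Gamma(shape = 1.9+57 = 58.9, rate = 2.6+6 = 8.6).
Mode = (α−1)/β = 57.9/8.6 = 6.733.
Mean = α/β = 58.9/8.6 = 6.849.

posterior mode = 6.733, posterior mean = 6.849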